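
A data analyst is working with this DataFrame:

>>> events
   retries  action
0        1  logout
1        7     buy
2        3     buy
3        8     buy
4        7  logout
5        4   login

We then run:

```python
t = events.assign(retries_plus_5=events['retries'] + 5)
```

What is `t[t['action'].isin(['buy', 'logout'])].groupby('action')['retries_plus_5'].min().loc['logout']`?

add column retries_plus_5 = events['retries'] + 5:
   retries  action  retries_plus_5
0        1  logout               6
1        7     buy              12
2        3     buy               8
3        8     buy              13
4        7  logout              12
5        4   login               9
filter rows where action in ['buy', 'logout']:
   retries  action  retries_plus_5
0        1  logout               6
1        7     buy              12
2        3     buy               8
3        8     buy              13
4        7  logout              12
group by action, min of retries_plus_5:
action
buy       8
logout    6
Name: retries_plus_5, dtype: int64

6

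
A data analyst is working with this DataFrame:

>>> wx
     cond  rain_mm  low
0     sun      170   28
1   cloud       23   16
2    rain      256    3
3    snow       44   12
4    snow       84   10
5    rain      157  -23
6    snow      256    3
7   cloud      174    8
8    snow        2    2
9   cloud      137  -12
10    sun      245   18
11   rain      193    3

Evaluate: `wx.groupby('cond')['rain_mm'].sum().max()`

group by cond, sum of rain_mm:
cond
cloud    334
rain     606
snow     386
sun      415
Name: rain_mm, dtype: int64
Taking the max of the resulting series gives 606.

606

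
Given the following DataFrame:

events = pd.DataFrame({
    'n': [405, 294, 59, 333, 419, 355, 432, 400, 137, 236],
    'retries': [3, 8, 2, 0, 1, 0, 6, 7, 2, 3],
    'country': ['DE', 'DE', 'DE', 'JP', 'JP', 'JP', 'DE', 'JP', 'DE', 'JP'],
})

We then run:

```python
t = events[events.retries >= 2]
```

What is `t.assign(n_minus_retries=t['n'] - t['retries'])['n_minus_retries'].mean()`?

276.0

filter rows where retries >= 2:
     n  retries country
0  405        3      DE
1  294        8      DE
2   59        2      DE
6  432        6      DE
7  400        7      JP
8  137        2      DE
9  236        3      JP
add column n_minus_retries = t['n'] - t['retries']:
     n  retries country  n_minus_retries
0  405        3      DE              402
1  294        8      DE              286
2   59        2      DE               57
6  432        6      DE              426
7  400        7      JP              393
8  137        2      DE              135
9  236        3      JP              233
The mean of column 'n_minus_retries' is 276.0.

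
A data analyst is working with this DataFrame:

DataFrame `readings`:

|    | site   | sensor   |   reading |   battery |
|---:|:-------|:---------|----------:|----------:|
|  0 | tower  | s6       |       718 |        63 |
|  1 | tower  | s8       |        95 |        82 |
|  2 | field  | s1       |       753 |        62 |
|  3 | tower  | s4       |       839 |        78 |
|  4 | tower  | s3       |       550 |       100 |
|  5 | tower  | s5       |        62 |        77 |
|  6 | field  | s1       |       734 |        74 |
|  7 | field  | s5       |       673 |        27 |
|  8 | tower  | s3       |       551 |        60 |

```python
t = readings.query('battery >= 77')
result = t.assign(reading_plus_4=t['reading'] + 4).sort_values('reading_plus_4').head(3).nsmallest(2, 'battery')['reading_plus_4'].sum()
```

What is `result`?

filter rows where battery >= 77:
    site sensor  reading  battery
1  tower     s8       95       82
3  tower     s4      839       78
4  tower     s3      550      100
5  tower     s5       62       77
add column reading_plus_4 = t['reading'] + 4:
    site sensor  reading  battery  reading_plus_4
1  tower     s8       95       82              99
3  tower     s4      839       78             843
4  tower     s3      550      100             554
5  tower     s5       62       77              66
sort by reading_plus_4:
    site sensor  reading  battery  reading_plus_4
5  tower     s5       62       77              66
1  tower     s8       95       82              99
4  tower     s3      550      100             554
3  tower     s4      839       78             843
take first 3 rows:
    site sensor  reading  battery  reading_plus_4
5  tower     s5       62       77              66
1  tower     s8       95       82              99
4  tower     s3      550      100             554
take 2 rows with smallest battery:
    site sensor  reading  battery  reading_plus_4
5  tower     s5       62       77              66
1  tower     s8       95       82              99
Then the sum of column 'reading_plus_4': 165

165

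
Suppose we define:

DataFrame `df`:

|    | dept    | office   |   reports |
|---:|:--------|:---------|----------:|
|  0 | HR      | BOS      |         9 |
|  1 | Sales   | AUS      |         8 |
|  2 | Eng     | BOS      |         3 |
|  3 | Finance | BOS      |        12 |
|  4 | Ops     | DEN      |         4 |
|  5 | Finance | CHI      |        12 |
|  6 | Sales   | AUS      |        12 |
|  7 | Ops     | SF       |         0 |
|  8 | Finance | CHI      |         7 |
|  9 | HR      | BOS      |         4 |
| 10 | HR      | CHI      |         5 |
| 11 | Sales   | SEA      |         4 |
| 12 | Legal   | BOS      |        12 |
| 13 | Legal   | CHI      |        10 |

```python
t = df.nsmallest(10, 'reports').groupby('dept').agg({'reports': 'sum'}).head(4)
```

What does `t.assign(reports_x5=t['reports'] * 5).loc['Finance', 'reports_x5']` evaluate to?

35

take 10 rows with smallest reports:
       dept office  reports
7       Ops     SF        0
2       Eng    BOS        3
4       Ops    DEN        4
9        HR    BOS        4
11    Sales    SEA        4
10       HR    CHI        5
8   Finance    CHI        7
1     Sales    AUS        8
0        HR    BOS        9
13    Legal    CHI       10
group by dept, sum of reports:
         reports
dept            
Eng            3
Finance        7
HR            18
Legal         10
Ops            4
Sales         12
take first 4 rows:
         reports
dept            
Eng            3
Finance        7
HR            18
Legal         10
add column reports_x5 = t['reports'] * 5:
         reports  reports_x5
dept                        
Eng            3          15
Finance        7          35
HR            18          90
Legal         10          50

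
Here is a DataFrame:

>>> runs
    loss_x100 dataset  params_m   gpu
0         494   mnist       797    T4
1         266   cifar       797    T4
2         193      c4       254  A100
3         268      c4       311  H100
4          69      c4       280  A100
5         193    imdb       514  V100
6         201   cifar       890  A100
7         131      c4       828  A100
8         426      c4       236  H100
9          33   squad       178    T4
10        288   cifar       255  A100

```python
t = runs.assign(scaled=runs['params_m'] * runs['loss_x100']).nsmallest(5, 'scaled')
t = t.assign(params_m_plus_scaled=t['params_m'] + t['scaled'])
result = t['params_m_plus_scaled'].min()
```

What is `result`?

add column scaled = runs['params_m'] * runs['loss_x100']:
    loss_x100 dataset  params_m   gpu  scaled
0         494   mnist       797    T4  393718
1         266   cifar       797    T4  212002
2         193      c4       254  A100   49022
3         268      c4       311  H100   83348
4          69      c4       280  A100   19320
5         193    imdb       514  V100   99202
6         201   cifar       890  A100  178890
7         131      c4       828  A100  108468
8         426      c4       236  H100  100536
9          33   squad       178    T4    5874
10        288   cifar       255  A100   73440
take 5 rows with smallest scaled:
    loss_x100 dataset  params_m   gpu  scaled
9          33   squad       178    T4    5874
4          69      c4       280  A100   19320
2         193      c4       254  A100   49022
10        288   cifar       255  A100   73440
3         268      c4       311  H100   83348
add column params_m_plus_scaled = t['params_m'] + t['scaled']:
    loss_x100 dataset  params_m   gpu  scaled  params_m_plus_scaled
9          33   squad       178    T4    5874                  6052
4          69      c4       280  A100   19320                 19600
2         193      c4       254  A100   49022                 49276
10        288   cifar       255  A100   73440                 73695
3         268      c4       311  H100   83348                 83659
min of column 'params_m_plus_scaled' → 6052

6052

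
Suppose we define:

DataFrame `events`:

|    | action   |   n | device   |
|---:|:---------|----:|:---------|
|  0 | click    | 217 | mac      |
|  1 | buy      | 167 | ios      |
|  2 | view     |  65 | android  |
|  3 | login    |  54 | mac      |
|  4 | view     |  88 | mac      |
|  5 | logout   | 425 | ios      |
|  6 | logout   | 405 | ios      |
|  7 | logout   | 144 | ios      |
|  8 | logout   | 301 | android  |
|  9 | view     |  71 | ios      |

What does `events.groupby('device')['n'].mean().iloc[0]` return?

group by device, mean of n:
device
android    183.000000
ios        242.400000
mac        119.666667
Name: n, dtype: float64
Hence 183.0.

183.0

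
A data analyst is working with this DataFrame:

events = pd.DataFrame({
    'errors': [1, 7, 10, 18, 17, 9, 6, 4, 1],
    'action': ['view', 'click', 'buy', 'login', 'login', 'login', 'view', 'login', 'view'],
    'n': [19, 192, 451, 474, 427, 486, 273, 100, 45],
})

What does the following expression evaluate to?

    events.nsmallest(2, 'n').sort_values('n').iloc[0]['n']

19

take 2 rows with smallest n:
   errors action   n
0       1   view  19
8       1   view  45
sort by n:
   errors action   n
0       1   view  19
8       1   view  45
value at position 0, column 'n' → 19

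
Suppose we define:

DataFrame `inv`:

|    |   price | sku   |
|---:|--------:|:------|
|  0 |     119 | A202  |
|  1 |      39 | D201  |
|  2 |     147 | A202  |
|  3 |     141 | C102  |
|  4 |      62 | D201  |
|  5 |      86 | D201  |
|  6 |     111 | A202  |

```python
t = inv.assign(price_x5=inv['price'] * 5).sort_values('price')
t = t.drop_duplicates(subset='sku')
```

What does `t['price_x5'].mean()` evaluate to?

485.0

add column price_x5 = inv['price'] * 5:
   price   sku  price_x5
0    119  A202       595
1     39  D201       195
2    147  A202       735
3    141  C102       705
4     62  D201       310
5     86  D201       430
6    111  A202       555
sort by price:
   price   sku  price_x5
1     39  D201       195
4     62  D201       310
5     86  D201       430
6    111  A202       555
0    119  A202       595
3    141  C102       705
2    147  A202       735
drop duplicate sku (keep=first):
   price   sku  price_x5
1     39  D201       195
6    111  A202       555
3    141  C102       705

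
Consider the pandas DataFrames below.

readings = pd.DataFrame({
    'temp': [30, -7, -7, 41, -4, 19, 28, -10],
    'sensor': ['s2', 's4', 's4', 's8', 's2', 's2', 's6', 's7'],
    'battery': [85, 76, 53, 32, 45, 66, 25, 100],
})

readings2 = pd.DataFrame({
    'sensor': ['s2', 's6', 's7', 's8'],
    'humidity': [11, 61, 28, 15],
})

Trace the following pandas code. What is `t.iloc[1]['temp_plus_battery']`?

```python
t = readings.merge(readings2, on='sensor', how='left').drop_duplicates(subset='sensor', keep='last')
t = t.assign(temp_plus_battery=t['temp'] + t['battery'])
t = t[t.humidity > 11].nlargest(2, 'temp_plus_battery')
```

73

merge on 'sensor' (how='left') → 8 rows:
   temp sensor  battery  humidity
0    30     s2       85      11.0
1    -7     s4       76       NaN
2    -7     s4       53       NaN
3    41     s8       32      15.0
4    -4     s2       45      11.0
5    19     s2       66      11.0
6    28     s6       25      61.0
7   -10     s7      100      28.0
drop duplicate sensor (keep=last):
   temp sensor  battery  humidity
2    -7     s4       53       NaN
3    41     s8       32      15.0
5    19     s2       66      11.0
6    28     s6       25      61.0
7   -10     s7      100      28.0
add column temp_plus_battery = t['temp'] + t['battery']:
   temp sensor  battery  humidity  temp_plus_battery
2    -7     s4       53       NaN                 46
3    41     s8       32      15.0                 73
5    19     s2       66      11.0                 85
6    28     s6       25      61.0                 53
7   -10     s7      100      28.0                 90
filter rows where humidity > 11:
   temp sensor  battery  humidity  temp_plus_battery
3    41     s8       32      15.0                 73
6    28     s6       25      61.0                 53
7   -10     s7      100      28.0                 90
take 2 rows with largest temp_plus_battery:
   temp sensor  battery  humidity  temp_plus_battery
7   -10     s7      100      28.0                 90
3    41     s8       32      15.0                 73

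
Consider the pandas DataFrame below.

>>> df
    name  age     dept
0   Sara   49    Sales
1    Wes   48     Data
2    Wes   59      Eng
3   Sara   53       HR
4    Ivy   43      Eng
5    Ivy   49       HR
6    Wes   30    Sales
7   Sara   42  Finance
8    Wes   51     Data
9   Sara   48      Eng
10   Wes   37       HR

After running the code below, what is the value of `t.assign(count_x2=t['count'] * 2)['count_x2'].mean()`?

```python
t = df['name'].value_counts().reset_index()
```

value_counts of name:
name
Wes     5
Sara    4
Ivy     2
Name: count, dtype: int64
reset_index():
   name  count
0   Wes      5
1  Sara      4
2   Ivy      2
add column count_x2 = t['count'] * 2:
   name  count  count_x2
0   Wes      5        10
1  Sara      4         8
2   Ivy      2         4
The mean of column 'count_x2' is 7.33333333333.

7.33333333333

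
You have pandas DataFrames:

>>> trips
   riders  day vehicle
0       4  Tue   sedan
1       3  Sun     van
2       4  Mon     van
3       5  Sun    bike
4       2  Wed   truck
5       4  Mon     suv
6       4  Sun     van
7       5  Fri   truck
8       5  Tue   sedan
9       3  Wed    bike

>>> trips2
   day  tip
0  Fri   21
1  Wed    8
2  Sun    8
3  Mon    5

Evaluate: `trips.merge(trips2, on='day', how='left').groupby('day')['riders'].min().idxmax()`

merge on 'day' (how='left') → 10 rows:
   riders  day vehicle   tip
0       4  Tue   sedan   NaN
1       3  Sun     van   8.0
2       4  Mon     van   5.0
3       5  Sun    bike   8.0
4       2  Wed   truck   8.0
5       4  Mon     suv   5.0
6       4  Sun     van   8.0
7       5  Fri   truck  21.0
8       5  Tue   sedan   NaN
9       3  Wed    bike   8.0
group by day, min of riders:
day
Fri    5
Mon    4
Sun    3
Tue    4
Wed    2
Name: riders, dtype: int64
Reading off the label with the largest value, we get Fri.

Fri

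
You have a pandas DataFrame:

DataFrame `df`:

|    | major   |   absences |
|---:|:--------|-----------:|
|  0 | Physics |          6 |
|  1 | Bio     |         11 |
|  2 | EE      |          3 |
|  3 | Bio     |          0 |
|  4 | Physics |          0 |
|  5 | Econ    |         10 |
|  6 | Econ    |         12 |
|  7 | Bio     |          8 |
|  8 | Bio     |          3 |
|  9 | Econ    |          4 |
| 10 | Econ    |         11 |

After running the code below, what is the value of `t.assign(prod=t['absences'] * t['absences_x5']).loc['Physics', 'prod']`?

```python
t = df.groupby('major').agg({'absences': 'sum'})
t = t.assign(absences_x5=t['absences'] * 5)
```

group by major, sum of absences:
         absences
major            
Bio            22
EE              3
Econ           37
Physics         6
add column absences_x5 = t['absences'] * 5:
         absences  absences_x5
major                         
Bio            22          110
EE              3           15
Econ           37          185
Physics         6           30
add column prod = t['absences'] * t['absences_x5']:
         absences  absences_x5  prod
major                               
Bio            22          110  2420
EE              3           15    45
Econ           37          185  6845
Physics         6           30   180
So loc['Physics', 'prod'] = 180.

180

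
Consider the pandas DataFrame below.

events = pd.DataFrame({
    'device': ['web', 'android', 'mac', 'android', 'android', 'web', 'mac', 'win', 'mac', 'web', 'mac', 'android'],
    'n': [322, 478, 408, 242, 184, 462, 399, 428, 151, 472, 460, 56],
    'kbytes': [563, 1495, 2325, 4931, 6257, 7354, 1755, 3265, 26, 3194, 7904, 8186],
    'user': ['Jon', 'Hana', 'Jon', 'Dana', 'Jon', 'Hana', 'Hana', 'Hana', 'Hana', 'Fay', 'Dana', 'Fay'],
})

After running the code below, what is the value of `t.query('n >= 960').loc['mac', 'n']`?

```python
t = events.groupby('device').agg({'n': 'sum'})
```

1418

group by device, sum of n:
            n
device       
android   960
mac      1418
web      1256
win       428
filter rows where n >= 960:
            n
device       
android   960
mac      1418
web      1256
The value at row 'mac', column 'n' is 1418.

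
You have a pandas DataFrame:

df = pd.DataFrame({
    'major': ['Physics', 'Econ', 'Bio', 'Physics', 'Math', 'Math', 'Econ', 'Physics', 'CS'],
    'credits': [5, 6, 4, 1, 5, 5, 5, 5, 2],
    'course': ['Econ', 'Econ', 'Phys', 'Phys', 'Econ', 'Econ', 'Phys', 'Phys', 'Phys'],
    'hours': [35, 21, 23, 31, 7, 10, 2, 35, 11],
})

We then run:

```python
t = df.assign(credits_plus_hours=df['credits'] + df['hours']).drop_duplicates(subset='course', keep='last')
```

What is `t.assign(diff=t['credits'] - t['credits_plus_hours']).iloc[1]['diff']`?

add column credits_plus_hours = df['credits'] + df['hours']:
     major  credits course  hours  credits_plus_hours
0  Physics        5   Econ     35                  40
1     Econ        6   Econ     21                  27
2      Bio        4   Phys     23                  27
3  Physics        1   Phys     31                  32
4     Math        5   Econ      7                  12
5     Math        5   Econ     10                  15
6     Econ        5   Phys      2                   7
7  Physics        5   Phys     35                  40
8       CS        2   Phys     11                  13
drop duplicate course (keep=last):
  major  credits course  hours  credits_plus_hours
5  Math        5   Econ     10                  15
8    CS        2   Phys     11                  13
add column diff = t['credits'] - t['credits_plus_hours']:
  major  credits course  hours  credits_plus_hours  diff
5  Math        5   Econ     10                  15   -10
8    CS        2   Phys     11                  13   -11
value at position 1, column 'diff' → -11

-11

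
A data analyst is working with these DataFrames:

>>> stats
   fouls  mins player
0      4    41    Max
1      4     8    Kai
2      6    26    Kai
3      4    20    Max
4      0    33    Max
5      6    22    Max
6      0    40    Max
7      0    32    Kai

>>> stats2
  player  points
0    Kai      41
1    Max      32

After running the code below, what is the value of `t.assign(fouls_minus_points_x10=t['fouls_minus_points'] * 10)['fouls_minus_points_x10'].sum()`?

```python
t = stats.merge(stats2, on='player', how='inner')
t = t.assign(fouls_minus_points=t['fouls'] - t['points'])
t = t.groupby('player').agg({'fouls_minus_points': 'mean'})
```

merge on 'player' (how='inner') → 8 rows:
   fouls  mins player  points
0      4    41    Max      32
1      4     8    Kai      41
2      6    26    Kai      41
3      4    20    Max      32
4      0    33    Max      32
5      6    22    Max      32
6      0    40    Max      32
7      0    32    Kai      41
add column fouls_minus_points = t['fouls'] - t['points']:
   fouls  mins player  points  fouls_minus_points
0      4    41    Max      32                 -28
1      4     8    Kai      41                 -37
2      6    26    Kai      41                 -35
3      4    20    Max      32                 -28
4      0    33    Max      32                 -32
5      6    22    Max      32                 -26
6      0    40    Max      32                 -32
7      0    32    Kai      41                 -41
group by player, mean of fouls_minus_points:
        fouls_minus_points
player                    
Kai             -37.666667
Max             -29.200000
add column fouls_minus_points_x10 = t['fouls_minus_points'] * 10:
        fouls_minus_points  fouls_minus_points_x10
player                                            
Kai             -37.666667             -376.666667
Max             -29.200000             -292.000000
Taking the sum of column 'fouls_minus_points_x10' gives -668.666666667.

-668.666666667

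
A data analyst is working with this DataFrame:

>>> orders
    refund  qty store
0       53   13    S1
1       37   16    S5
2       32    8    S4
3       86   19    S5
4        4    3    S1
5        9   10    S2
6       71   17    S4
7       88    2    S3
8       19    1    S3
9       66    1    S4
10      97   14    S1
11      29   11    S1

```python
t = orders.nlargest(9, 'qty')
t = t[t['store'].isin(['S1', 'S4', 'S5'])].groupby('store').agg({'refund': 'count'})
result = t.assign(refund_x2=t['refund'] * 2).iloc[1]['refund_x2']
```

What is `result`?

4

take 9 rows with largest qty:
    refund  qty store
3       86   19    S5
6       71   17    S4
1       37   16    S5
10      97   14    S1
0       53   13    S1
11      29   11    S1
5        9   10    S2
2       32    8    S4
4        4    3    S1
filter rows where store in ['S1', 'S4', 'S5']:
    refund  qty store
3       86   19    S5
6       71   17    S4
1       37   16    S5
10      97   14    S1
0       53   13    S1
11      29   11    S1
2       32    8    S4
4        4    3    S1
group by store, count of refund:
       refund
store        
S1          4
S4          2
S5          2
add column refund_x2 = t['refund'] * 2:
       refund  refund_x2
store                   
S1          4          8
S4          2          4
S5          2          4
value at position 1, column 'refund_x2' → 4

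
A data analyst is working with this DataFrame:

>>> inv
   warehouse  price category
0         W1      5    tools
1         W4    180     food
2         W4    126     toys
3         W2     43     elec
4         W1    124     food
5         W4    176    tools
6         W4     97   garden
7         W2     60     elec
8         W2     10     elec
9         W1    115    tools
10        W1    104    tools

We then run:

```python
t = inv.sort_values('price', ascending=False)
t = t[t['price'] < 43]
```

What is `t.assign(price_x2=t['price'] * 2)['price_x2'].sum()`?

sort by price descending:
   warehouse  price category
1         W4    180     food
5         W4    176    tools
2         W4    126     toys
4         W1    124     food
9         W1    115    tools
10        W1    104    tools
6         W4     97   garden
7         W2     60     elec
3         W2     43     elec
8         W2     10     elec
0         W1      5    tools
filter rows where price < 43:
  warehouse  price category
8        W2     10     elec
0        W1      5    tools
add column price_x2 = t['price'] * 2:
  warehouse  price category  price_x2
8        W2     10     elec        20
0        W1      5    tools        10
So sum() = 30.

30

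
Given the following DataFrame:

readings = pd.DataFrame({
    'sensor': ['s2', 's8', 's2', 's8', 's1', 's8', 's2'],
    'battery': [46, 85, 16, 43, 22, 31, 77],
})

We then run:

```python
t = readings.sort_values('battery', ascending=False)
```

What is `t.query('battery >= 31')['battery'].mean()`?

56.4

sort by battery descending:
  sensor  battery
1     s8       85
6     s2       77
0     s2       46
3     s8       43
5     s8       31
4     s1       22
2     s2       16
filter rows where battery >= 31:
  sensor  battery
1     s8       85
6     s2       77
0     s2       46
3     s8       43
5     s8       31
Finally, mean of column 'battery' = 56.4.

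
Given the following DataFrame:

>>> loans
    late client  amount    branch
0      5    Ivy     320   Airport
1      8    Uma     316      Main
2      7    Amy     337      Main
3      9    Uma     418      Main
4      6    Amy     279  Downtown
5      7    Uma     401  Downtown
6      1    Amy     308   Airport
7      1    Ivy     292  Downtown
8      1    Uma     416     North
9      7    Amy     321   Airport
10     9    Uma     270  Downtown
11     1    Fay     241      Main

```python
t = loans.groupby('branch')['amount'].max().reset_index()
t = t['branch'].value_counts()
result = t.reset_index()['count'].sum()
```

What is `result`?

4

group by branch, max of amount:
branch
Airport     321
Downtown    401
Main        418
North       416
Name: amount, dtype: int64
reset_index():
     branch  amount
0   Airport     321
1  Downtown     401
2      Main     418
3     North     416
value_counts of branch:
branch
Airport     1
Downtown    1
Main        1
North       1
Name: count, dtype: int64
reset_index():
     branch  count
0   Airport      1
1  Downtown      1
2      Main      1
3     North      1
Hence 4.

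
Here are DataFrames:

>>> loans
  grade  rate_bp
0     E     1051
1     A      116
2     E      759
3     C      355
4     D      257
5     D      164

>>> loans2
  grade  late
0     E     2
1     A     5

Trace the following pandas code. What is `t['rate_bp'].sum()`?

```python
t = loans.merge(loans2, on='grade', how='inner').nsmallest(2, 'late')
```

merge on 'grade' (how='inner') → 3 rows:
  grade  rate_bp  late
0     E     1051     2
1     A      116     5
2     E      759     2
take 2 rows with smallest late:
  grade  rate_bp  late
0     E     1051     2
2     E      759     2
The sum of column 'rate_bp' is 1810.

1810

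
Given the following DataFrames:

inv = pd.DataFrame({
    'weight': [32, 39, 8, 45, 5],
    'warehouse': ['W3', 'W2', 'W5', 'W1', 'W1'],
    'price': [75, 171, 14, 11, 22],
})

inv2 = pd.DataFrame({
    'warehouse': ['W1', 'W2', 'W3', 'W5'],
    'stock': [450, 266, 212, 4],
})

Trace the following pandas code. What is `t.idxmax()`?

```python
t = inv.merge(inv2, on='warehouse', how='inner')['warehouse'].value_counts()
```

W1

merge on 'warehouse' (how='inner') → 5 rows:
   weight warehouse  price  stock
0      32        W3     75    212
1      39        W2    171    266
2       8        W5     14      4
3      45        W1     11    450
4       5        W1     22    450
value_counts of warehouse:
warehouse
W1    2
W3    1
W2    1
W5    1
Name: count, dtype: int64
So idxmax() = W1.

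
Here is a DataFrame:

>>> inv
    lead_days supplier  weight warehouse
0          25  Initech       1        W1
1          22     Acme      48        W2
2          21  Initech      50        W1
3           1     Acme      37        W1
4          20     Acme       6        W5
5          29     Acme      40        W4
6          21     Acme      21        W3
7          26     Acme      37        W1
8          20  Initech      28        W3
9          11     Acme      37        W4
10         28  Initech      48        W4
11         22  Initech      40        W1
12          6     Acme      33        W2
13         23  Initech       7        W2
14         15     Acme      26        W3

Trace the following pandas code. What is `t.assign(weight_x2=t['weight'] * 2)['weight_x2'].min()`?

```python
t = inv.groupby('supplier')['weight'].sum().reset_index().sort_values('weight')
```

group by supplier, sum of weight:
supplier
Acme       285
Initech    174
Name: weight, dtype: int64
reset_index():
  supplier  weight
0     Acme     285
1  Initech     174
sort by weight:
  supplier  weight
1  Initech     174
0     Acme     285
add column weight_x2 = t['weight'] * 2:
  supplier  weight  weight_x2
1  Initech     174        348
0     Acme     285        570
Reading off the min of column 'weight_x2', we get 348.

348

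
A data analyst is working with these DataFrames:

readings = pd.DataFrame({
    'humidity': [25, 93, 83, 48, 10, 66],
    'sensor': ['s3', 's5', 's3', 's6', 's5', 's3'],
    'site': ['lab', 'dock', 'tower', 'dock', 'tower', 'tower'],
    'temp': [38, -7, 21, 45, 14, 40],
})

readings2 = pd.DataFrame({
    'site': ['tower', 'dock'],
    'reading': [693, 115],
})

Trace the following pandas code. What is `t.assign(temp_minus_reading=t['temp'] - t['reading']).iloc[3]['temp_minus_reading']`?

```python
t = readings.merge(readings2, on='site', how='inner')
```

merge on 'site' (how='inner') → 5 rows:
   humidity sensor   site  temp  reading
0        93     s5   dock    -7      115
1        83     s3  tower    21      693
2        48     s6   dock    45      115
3        10     s5  tower    14      693
4        66     s3  tower    40      693
add column temp_minus_reading = t['temp'] - t['reading']:
   humidity sensor   site  temp  reading  temp_minus_reading
0        93     s5   dock    -7      115                -122
1        83     s3  tower    21      693                -672
2        48     s6   dock    45      115                 -70
3        10     s5  tower    14      693                -679
4        66     s3  tower    40      693                -653
Hence -679.

-679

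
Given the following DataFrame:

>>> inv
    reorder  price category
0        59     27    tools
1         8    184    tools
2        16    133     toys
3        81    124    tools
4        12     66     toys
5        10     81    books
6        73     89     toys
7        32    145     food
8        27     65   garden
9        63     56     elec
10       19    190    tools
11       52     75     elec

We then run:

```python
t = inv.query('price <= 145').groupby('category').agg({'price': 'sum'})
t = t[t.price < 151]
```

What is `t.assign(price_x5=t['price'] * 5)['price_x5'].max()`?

725

filter rows where price <= 145:
    reorder  price category
0        59     27    tools
2        16    133     toys
3        81    124    tools
4        12     66     toys
5        10     81    books
6        73     89     toys
7        32    145     food
8        27     65   garden
9        63     56     elec
11       52     75     elec
group by category, sum of price:
          price
category       
books        81
elec        131
food        145
garden       65
tools       151
toys        288
filter rows where price < 151:
          price
category       
books        81
elec        131
food        145
garden       65
add column price_x5 = t['price'] * 5:
          price  price_x5
category                 
books        81       405
elec        131       655
food        145       725
garden       65       325
Hence 725.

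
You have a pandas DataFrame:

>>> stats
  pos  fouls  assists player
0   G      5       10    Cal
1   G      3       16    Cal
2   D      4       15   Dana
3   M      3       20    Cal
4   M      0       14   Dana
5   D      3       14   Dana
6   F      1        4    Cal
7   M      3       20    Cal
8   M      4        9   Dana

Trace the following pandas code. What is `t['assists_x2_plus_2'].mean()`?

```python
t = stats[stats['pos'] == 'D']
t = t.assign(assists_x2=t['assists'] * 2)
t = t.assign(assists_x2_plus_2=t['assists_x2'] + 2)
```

31.0

filter rows where pos == 'D':
  pos  fouls  assists player
2   D      4       15   Dana
5   D      3       14   Dana
add column assists_x2 = t['assists'] * 2:
  pos  fouls  assists player  assists_x2
2   D      4       15   Dana          30
5   D      3       14   Dana          28
add column assists_x2_plus_2 = t['assists_x2'] + 2:
  pos  fouls  assists player  assists_x2  assists_x2_plus_2
2   D      4       15   Dana          30                 32
5   D      3       14   Dana          28                 30
Taking the mean of column 'assists_x2_plus_2' gives 31.0.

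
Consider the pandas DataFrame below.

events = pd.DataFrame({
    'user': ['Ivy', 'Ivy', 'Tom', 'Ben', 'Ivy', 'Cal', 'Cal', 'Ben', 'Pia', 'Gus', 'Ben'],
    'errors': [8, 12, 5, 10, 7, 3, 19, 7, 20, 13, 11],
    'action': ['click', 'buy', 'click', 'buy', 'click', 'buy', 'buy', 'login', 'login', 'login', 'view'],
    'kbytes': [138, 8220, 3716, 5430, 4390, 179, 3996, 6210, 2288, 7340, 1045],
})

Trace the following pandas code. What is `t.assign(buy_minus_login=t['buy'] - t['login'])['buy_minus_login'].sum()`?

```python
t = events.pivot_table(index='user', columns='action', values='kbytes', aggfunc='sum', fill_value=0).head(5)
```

1987

pivot: rows=user, cols=action, sum(kbytes):
action   buy  click  login  view
user                            
Ben     5430      0   6210  1045
Cal     4175      0      0     0
Gus        0      0   7340     0
Ivy     8220   4528      0     0
Pia        0      0   2288     0
Tom        0   3716      0     0
take first 5 rows:
action   buy  click  login  view
user                            
Ben     5430      0   6210  1045
Cal     4175      0      0     0
Gus        0      0   7340     0
Ivy     8220   4528      0     0
Pia        0      0   2288     0
add column buy_minus_login = t['buy'] - t['login']:
action   buy  click  login  view  buy_minus_login
user                                             
Ben     5430      0   6210  1045             -780
Cal     4175      0      0     0             4175
Gus        0      0   7340     0            -7340
Ivy     8220   4528      0     0             8220
Pia        0      0   2288     0            -2288
Hence 1987.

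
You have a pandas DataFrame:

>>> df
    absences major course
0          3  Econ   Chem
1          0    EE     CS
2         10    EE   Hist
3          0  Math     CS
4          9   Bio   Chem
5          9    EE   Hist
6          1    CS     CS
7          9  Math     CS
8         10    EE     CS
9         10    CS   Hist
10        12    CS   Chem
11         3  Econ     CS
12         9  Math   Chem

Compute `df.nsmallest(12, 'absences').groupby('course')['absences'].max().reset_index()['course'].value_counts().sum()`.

take 12 rows with smallest absences:
    absences major course
1          0    EE     CS
3          0  Math     CS
6          1    CS     CS
0          3  Econ   Chem
11         3  Econ     CS
4          9   Bio   Chem
5          9    EE   Hist
7          9  Math     CS
12         9  Math   Chem
2         10    EE   Hist
8         10    EE     CS
9         10    CS   Hist
group by course, max of absences:
course
CS      10
Chem     9
Hist    10
Name: absences, dtype: int64
reset_index():
  course  absences
0     CS        10
1   Chem         9
2   Hist        10
value_counts of course:
course
CS      1
Chem    1
Hist    1
Name: count, dtype: int64
Finally, sum of the resulting series = 3.

3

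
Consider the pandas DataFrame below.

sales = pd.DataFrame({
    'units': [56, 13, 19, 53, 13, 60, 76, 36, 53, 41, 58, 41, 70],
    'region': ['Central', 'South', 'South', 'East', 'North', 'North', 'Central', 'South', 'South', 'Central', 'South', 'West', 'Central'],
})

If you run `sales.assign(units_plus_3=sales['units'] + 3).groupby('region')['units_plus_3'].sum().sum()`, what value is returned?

add column units_plus_3 = sales['units'] + 3:
    units   region  units_plus_3
0      56  Central            59
1      13    South            16
2      19    South            22
3      53     East            56
4      13    North            16
5      60    North            63
6      76  Central            79
7      36    South            39
8      53    South            56
9      41  Central            44
10     58    South            61
11     41     West            44
12     70  Central            73
group by region, sum of units_plus_3:
region
Central    255
East        56
North       79
South      194
West        44
Name: units_plus_3, dtype: int64

628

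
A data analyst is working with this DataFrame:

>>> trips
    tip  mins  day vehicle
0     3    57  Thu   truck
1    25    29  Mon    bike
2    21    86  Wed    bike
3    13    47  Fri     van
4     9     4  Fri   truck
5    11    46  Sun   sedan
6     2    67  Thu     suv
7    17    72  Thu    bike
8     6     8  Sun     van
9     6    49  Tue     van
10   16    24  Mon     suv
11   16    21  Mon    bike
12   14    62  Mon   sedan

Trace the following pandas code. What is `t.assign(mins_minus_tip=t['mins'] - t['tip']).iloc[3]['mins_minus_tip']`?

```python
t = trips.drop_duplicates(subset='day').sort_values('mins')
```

43

drop duplicate day (keep=first):
   tip  mins  day vehicle
0    3    57  Thu   truck
1   25    29  Mon    bike
2   21    86  Wed    bike
3   13    47  Fri     van
5   11    46  Sun   sedan
9    6    49  Tue     van
sort by mins:
   tip  mins  day vehicle
1   25    29  Mon    bike
5   11    46  Sun   sedan
3   13    47  Fri     van
9    6    49  Tue     van
0    3    57  Thu   truck
2   21    86  Wed    bike
add column mins_minus_tip = t['mins'] - t['tip']:
   tip  mins  day vehicle  mins_minus_tip
1   25    29  Mon    bike               4
5   11    46  Sun   sedan              35
3   13    47  Fri     van              34
9    6    49  Tue     van              43
0    3    57  Thu   truck              54
2   21    86  Wed    bike              65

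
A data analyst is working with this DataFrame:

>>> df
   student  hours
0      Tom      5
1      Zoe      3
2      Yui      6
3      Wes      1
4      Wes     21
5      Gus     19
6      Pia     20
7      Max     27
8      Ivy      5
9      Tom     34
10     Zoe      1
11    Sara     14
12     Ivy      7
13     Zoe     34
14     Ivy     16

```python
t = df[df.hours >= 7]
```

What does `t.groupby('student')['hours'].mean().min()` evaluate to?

11.5

filter rows where hours >= 7:
   student  hours
4      Wes     21
5      Gus     19
6      Pia     20
7      Max     27
9      Tom     34
11    Sara     14
12     Ivy      7
13     Zoe     34
14     Ivy     16
group by student, mean of hours:
student
Gus     19.0
Ivy     11.5
Max     27.0
Pia     20.0
Sara    14.0
Tom     34.0
Wes     21.0
Zoe     34.0
Name: hours, dtype: float64
Hence 11.5.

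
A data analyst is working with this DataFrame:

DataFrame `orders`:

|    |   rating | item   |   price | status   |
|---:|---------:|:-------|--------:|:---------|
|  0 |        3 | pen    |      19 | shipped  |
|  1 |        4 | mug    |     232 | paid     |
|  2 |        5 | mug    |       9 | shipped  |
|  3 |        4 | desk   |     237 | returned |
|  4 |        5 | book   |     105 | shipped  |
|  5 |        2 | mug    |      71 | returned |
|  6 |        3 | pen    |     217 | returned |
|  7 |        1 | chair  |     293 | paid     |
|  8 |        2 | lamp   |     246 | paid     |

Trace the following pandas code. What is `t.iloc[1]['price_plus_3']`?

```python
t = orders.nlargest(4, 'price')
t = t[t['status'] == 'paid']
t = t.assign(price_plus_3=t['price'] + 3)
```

249

take 4 rows with largest price:
   rating   item  price    status
7       1  chair    293      paid
8       2   lamp    246      paid
3       4   desk    237  returned
1       4    mug    232      paid
filter rows where status == 'paid':
   rating   item  price status
7       1  chair    293   paid
8       2   lamp    246   paid
1       4    mug    232   paid
add column price_plus_3 = t['price'] + 3:
   rating   item  price status  price_plus_3
7       1  chair    293   paid           296
8       2   lamp    246   paid           249
1       4    mug    232   paid           235
value at position 1, column 'price_plus_3' → 249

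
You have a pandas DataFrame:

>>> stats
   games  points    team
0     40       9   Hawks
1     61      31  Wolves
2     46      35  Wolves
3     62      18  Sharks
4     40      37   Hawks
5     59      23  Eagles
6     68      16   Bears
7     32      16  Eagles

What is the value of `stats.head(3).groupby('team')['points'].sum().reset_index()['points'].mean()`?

take first 3 rows:
   games  points    team
0     40       9   Hawks
1     61      31  Wolves
2     46      35  Wolves
group by team, sum of points:
team
Hawks      9
Wolves    66
Name: points, dtype: int64
reset_index():
     team  points
0   Hawks       9
1  Wolves      66
mean of column 'points' → 37.5

37.5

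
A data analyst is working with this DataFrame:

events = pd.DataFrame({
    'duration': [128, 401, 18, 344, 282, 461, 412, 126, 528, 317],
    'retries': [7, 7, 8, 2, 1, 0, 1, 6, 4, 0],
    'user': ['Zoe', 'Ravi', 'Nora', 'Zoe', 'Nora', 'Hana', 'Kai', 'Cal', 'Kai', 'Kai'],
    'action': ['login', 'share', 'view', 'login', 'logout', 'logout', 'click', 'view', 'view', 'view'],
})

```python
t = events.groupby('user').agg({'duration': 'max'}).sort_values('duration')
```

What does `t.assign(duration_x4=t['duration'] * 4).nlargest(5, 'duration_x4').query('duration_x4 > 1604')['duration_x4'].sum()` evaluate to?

3956

group by user, max of duration:
      duration
user          
Cal        126
Hana       461
Kai        528
Nora       282
Ravi       401
Zoe        344
sort by duration:
      duration
user          
Cal        126
Nora       282
Zoe        344
Ravi       401
Hana       461
Kai        528
add column duration_x4 = t['duration'] * 4:
      duration  duration_x4
user                       
Cal        126          504
Nora       282         1128
Zoe        344         1376
Ravi       401         1604
Hana       461         1844
Kai        528         2112
take 5 rows with largest duration_x4:
      duration  duration_x4
user                       
Kai        528         2112
Hana       461         1844
Ravi       401         1604
Zoe        344         1376
Nora       282         1128
filter rows where duration_x4 > 1604:
      duration  duration_x4
user                       
Kai        528         2112
Hana       461         1844
The sum of column 'duration_x4' is 3956.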